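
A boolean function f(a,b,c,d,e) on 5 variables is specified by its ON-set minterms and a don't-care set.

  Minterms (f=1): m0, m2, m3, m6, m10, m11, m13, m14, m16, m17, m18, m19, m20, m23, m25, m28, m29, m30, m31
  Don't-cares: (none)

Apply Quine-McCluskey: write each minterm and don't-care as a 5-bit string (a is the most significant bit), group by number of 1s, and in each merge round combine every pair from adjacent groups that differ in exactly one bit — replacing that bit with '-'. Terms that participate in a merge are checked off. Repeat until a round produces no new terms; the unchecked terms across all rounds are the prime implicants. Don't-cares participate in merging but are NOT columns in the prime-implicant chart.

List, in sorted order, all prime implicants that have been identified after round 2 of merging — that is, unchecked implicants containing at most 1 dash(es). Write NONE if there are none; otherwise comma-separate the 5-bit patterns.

size-2^0 implicants → 00000(✓)  00010(✓)  00011(✓)  00110(✓)  01010(✓)  01011(✓)  01101(✓)  01110(✓)  10000(✓)  10001(✓)  10010(✓)  10011(✓)  10100(✓)  10111(✓)  11001(✓)  11100(✓)  11101(✓)  11110(✓)  11111(✓)
size-2^1 implicants → -0000(✓)  -0010(✓)  -0011(✓)  -1101  -1110  0-010(✓)  0-011(✓)  0-110(✓)  00-10(✓)  000-0(✓)  0001-(✓)  01-10(✓)  0101-(✓)  1-001  1-100  1-111  10-00  10-11  100-0(✓)  100-1(✓)  1000-(✓)  1001-(✓)  11-01  111-0(✓)  111-1(✓)  1110-(✓)  1111-(✓)
size-2^2 implicants → -00-0  -001-  0--10  0-01-  100--  111--
Unchecked terms (primes): -00-0, -001-, -1101, -1110, 0--10, 0-01-, 1-001, 1-100, 1-111, 10-00, 10-11, 100--, 11-01, 111--

-1101, -1110, 1-001, 1-100, 1-111, 10-00, 10-11, 11-01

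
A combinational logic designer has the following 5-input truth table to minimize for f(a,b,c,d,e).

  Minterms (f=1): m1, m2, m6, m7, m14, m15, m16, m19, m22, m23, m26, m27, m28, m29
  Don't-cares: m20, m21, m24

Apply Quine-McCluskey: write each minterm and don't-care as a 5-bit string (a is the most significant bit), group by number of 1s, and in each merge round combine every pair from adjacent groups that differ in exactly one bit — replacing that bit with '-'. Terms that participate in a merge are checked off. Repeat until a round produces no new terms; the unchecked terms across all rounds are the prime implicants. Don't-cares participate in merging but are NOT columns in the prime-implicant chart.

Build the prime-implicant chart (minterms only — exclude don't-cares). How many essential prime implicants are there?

Round 0: 00001 00010✓ 00110✓ 00111✓ 01110✓ 01111✓ 10000✓ 10011✓ 10100✓ 10101✓ 10110✓ 10111✓ 11000✓ 11010✓ 11011✓ 11100✓ 11101✓
Round 1: -0110✓ -0111✓ 0-110✓ 0-111✓ 00-10 0011-✓ 0111-✓ 1-000✓ 1-011 1-100✓ 1-101✓ 10-00✓ 10-11 101-0✓ 101-1✓ 1010-✓ 1011-✓ 11-00✓ 110-0 1101- 1110-✓
Round 2: -011- 0-11- 1--00 1-10- 101--
PIs = {-011-, 0-11-, 00-10, 00001, 1--00, 1-011, 1-10-, 10-11, 101--, 110-0, 1101-}
Coverage chart:
  m1: 00001 ←essential
  m2: 00-10 ←essential
  m6: -011-,0-11-,00-10
  m7: -011-,0-11-
  m14: 0-11- ←essential
  m15: 0-11- ←essential
  m16: 1--00 ←essential
  m19: 1-011,10-11
  m22: -011-,101--
  m23: -011-,10-11,101--
  m26: 110-0,1101-
  m27: 1-011,1101-
  m28: 1--00,1-10-
  m29: 1-10- ←essential
Essential: 0-11-, 00-10, 00001, 1--00, 1-10-

5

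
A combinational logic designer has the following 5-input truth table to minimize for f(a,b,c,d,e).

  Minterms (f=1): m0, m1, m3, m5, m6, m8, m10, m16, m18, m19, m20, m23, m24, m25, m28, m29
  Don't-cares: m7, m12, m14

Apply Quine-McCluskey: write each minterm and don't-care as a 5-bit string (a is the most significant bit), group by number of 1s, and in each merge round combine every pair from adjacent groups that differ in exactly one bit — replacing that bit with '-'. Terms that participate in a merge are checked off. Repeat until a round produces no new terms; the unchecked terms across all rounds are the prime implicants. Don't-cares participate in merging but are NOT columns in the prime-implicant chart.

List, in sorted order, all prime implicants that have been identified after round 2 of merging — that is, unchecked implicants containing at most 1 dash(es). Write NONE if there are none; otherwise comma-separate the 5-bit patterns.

Round 0: 00000✓ 00001✓ 00011✓ 00101✓ 00110✓ 00111✓ 01000✓ 01010✓ 01100✓ 01110✓ 10000✓ 10010✓ 10011✓ 10100✓ 10111✓ 11000✓ 11001✓ 11100✓ 11101✓
Round 1: -0000✓ -0011✓ -0111✓ -1000✓ -1100✓ 0-000✓ 0-110 00-01✓ 00-11✓ 000-1✓ 0000- 001-1✓ 0011- 01-00✓ 01-10✓ 010-0✓ 011-0✓ 1-000✓ 1-100✓ 10-00✓ 10-11✓ 100-0 1001- 11-00✓ 11-01✓ 1100-✓ 1110-✓
Round 2: --000 -0-11 -1-00 00--1 01--0 1--00 11-0-
PIs = {--000, -0-11, -1-00, 0-110, 00--1, 0000-, 0011-, 01--0, 1--00, 100-0, 1001-, 11-0-}

0-110, 0000-, 0011-, 100-0, 1001-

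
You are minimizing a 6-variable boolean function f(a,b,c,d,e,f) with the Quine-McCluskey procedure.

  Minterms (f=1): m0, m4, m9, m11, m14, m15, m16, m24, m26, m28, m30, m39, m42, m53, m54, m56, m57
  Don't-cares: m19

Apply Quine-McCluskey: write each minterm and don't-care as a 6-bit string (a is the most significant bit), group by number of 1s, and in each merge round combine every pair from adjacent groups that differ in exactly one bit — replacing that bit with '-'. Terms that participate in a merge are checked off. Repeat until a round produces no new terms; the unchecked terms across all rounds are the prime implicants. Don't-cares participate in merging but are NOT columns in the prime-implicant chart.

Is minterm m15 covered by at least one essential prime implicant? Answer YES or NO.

size-2^0 implicants → 000000(✓)  000100(✓)  001001(✓)  001011(✓)  001110(✓)  001111(✓)  010000(✓)  010011  011000(✓)  011010(✓)  011100(✓)  011110(✓)  100111  101010  110101  110110  111000(✓)  111001(✓)
size-2^1 implicants → -11000  0-0000  0-1110  000-00  001-11  0010-1  00111-  01-000  011-00(✓)  011-10(✓)  0110-0(✓)  0111-0(✓)  11100-
size-2^2 implicants → 011--0
Unchecked terms (primes): -11000, 0-0000, 0-1110, 000-00, 001-11, 0010-1, 00111-, 01-000, 010011, 011--0, 100111, 101010, 110101, 110110, 11100-
Minterm coverage:
  m0 ⊆ 0-0000,000-00
  m4 ⊆ 000-00 [E]
  m9 ⊆ 0010-1 [E]
  m11 ⊆ 001-11,0010-1
  m14 ⊆ 0-1110,00111-
  m15 ⊆ 001-11,00111-
  m16 ⊆ 0-0000,01-000
  m24 ⊆ -11000,01-000,011--0
  m26 ⊆ 011--0 [E]
  m28 ⊆ 011--0 [E]
  m30 ⊆ 0-1110,011--0
  m39 ⊆ 100111 [E]
  m42 ⊆ 101010 [E]
  m53 ⊆ 110101 [E]
  m54 ⊆ 110110 [E]
  m56 ⊆ -11000,11100-
  m57 ⊆ 11100- [E]
E = {000-00, 0010-1, 011--0, 100111, 101010, 110101, 110110, 11100-}

NO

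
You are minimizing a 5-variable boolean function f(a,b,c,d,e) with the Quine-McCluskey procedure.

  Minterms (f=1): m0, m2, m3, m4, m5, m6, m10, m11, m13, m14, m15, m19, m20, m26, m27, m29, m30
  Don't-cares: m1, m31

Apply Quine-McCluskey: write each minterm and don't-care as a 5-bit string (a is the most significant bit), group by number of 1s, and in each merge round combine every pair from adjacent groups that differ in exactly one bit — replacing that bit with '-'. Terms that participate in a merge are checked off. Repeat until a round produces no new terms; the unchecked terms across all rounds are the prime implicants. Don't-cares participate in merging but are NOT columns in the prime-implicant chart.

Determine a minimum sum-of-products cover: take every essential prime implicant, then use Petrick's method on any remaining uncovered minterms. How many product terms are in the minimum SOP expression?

[col 0] 00000*, 00001*, 00010*, 00011*, 00100*, 00101*, 00110*, 01010*, 01011*, 01101*, 01110*, 01111*, 10011*, 10100*, 11010*, 11011*, 11101*, 11110*, 11111*
[col 1] -0011*, -0100, -1010*, -1011*, -1101*, -1110*, -1111*, 0-010*, 0-011*, 0-101, 0-110*, 00-00*, 00-01*, 00-10*, 000-0*, 000-1*, 0000-*, 0001-*, 001-0*, 0010-*, 01-10*, 01-11*, 0101-*, 011-1*, 0111-*, 1-011*, 11-10*, 11-11*, 1101-*, 111-1*, 1111-*
[col 2] --011, -1-10*, -1-11*, -101-*, -11-1, -111-*, 0--10, 0-01-, 00--0, 00-0-, 000--, 01-1-*, 11-1-*
[col 3] -1-1-
Prime implicants: --011, -0100, -1-1-, -11-1, 0--10, 0-01-, 0-101, 00--0, 00-0-, 000--
PI chart (minterm → PIs covering it):
  0 | 00--0,00-0-,000--
  2 | 0--10,0-01-,00--0,000--
  3 | --011,0-01-,000--
  4 | -0100,00--0,00-0-
  5 | 0-101,00-0-
  6 | 0--10,00--0
  10 | -1-1-,0--10,0-01-
  11 | --011,-1-1-,0-01-
  13 | -11-1,0-101
  14 | -1-1-,0--10
  15 | -1-1-,-11-1
  19 | --011  (sole → essential)
  20 | -0100  (sole → essential)
  26 | -1-1-  (sole → essential)
  27 | --011,-1-1-
  29 | -11-1  (sole → essential)
  30 | -1-1-  (sole → essential)
Essential prime implicants: --011, -0100, -1-1-, -11-1
Petrick residual → 0--10, 00-0-
Minimum SOP uses 6 PIs: c'de + b'cd'e' + bd + bce + a'de' + a'b'd'

6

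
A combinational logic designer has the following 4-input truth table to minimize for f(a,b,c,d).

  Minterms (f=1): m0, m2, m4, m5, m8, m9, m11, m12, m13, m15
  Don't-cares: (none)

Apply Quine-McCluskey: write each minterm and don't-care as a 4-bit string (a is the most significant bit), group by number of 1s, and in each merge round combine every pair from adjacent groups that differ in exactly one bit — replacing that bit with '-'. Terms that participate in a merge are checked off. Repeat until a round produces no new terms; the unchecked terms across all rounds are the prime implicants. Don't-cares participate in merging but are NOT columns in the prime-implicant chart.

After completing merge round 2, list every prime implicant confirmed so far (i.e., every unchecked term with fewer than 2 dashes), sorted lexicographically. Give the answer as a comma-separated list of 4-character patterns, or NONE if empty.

Round 0: 0000✓ 0010✓ 0100✓ 0101✓ 1000✓ 1001✓ 1011✓ 1100✓ 1101✓ 1111✓
Round 1: -000✓ -100✓ -101✓ 0-00✓ 00-0 010-✓ 1-00✓ 1-01✓ 1-11✓ 10-1✓ 100-✓ 11-1✓ 110-✓
Round 2: --00 -10- 1--1 1-0-
PIs = {--00, -10-, 00-0, 1--1, 1-0-}

00-0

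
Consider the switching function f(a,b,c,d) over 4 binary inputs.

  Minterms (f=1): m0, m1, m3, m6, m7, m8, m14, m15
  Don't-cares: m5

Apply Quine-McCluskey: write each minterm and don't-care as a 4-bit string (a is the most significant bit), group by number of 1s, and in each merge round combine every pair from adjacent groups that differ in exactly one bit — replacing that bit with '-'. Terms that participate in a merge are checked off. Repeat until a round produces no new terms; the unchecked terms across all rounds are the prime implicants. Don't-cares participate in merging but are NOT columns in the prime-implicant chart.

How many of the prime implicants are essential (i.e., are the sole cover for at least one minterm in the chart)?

Round 0: 0000✓ 0001✓ 0011✓ 0101✓ 0110✓ 0111✓ 1000✓ 1110✓ 1111✓
Round 1: -000 -110✓ -111✓ 0-01✓ 0-11✓ 00-1✓ 000- 01-1✓ 011-✓ 111-✓
Round 2: -11- 0--1
PIs = {-000, -11-, 0--1, 000-}
Coverage chart:
  m0: -000,000-
  m1: 0--1,000-
  m3: 0--1 ←essential
  m6: -11- ←essential
  m7: -11-,0--1
  m8: -000 ←essential
  m14: -11- ←essential
  m15: -11- ←essential
Essential: -000, -11-, 0--1

3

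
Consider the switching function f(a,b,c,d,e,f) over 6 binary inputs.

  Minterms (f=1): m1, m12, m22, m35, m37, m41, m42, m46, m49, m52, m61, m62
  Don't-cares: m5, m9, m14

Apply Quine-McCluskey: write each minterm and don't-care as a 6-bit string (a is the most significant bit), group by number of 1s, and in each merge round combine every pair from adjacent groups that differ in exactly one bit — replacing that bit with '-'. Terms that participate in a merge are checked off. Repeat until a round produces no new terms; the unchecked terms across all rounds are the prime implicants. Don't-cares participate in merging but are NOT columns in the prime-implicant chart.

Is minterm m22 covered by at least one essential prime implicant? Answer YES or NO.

[col 0] 000001*, 000101*, 001001*, 001100*, 001110*, 010110, 100011, 100101*, 101001*, 101010*, 101110*, 110001, 110100, 111101, 111110*
[col 1] -00101, -01001, -01110, 00-001, 000-01, 0011-0, 1-1110, 101-10
Prime implicants: -00101, -01001, -01110, 00-001, 000-01, 0011-0, 010110, 1-1110, 100011, 101-10, 110001, 110100, 111101
PI chart (minterm → PIs covering it):
  1 | 00-001,000-01
  12 | 0011-0  (sole → essential)
  22 | 010110  (sole → essential)
  35 | 100011  (sole → essential)
  37 | -00101  (sole → essential)
  41 | -01001  (sole → essential)
  42 | 101-10  (sole → essential)
  46 | -01110,1-1110,101-10
  49 | 110001  (sole → essential)
  52 | 110100  (sole → essential)
  61 | 111101  (sole → essential)
  62 | 1-1110  (sole → essential)
Essential prime implicants: -00101, -01001, 0011-0, 010110, 1-1110, 100011, 101-10, 110001, 110100, 111101

YES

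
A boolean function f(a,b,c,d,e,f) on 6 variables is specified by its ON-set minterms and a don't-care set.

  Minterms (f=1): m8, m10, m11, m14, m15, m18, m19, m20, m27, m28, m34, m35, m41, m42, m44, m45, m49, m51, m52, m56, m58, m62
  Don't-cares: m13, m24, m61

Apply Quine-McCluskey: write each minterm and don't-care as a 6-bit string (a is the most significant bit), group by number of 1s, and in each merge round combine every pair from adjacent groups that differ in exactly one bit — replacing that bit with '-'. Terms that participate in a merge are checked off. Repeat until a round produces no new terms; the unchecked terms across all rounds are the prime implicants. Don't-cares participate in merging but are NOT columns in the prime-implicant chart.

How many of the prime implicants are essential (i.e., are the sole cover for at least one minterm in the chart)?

Round 0: 001000✓ 001010✓ 001011✓ 001101✓ 001110✓ 001111✓ 010010✓ 010011✓ 010100✓ 011000✓ 011011✓ 011100✓ 100010✓ 100011✓ 101001✓ 101010✓ 101100✓ 101101✓ 110001✓ 110011✓ 110100✓ 111000✓ 111010✓ 111101✓ 111110✓
Round 1: -01010 -01101 -10011 -10100 -11000 0-1000 0-1011 001-10✓ 001-11✓ 0010-0 00101-✓ 0011-1 00111-✓ 01-011 01-100 01001- 011-00 1-0011 1-1010 1-1101 10-010 10001- 101-01 10110- 1100-1 111-10 1110-0
Round 2: 001-1-
PIs = {-01010, -01101, -10011, -10100, -11000, 0-1000, 0-1011, 001-1-, 0010-0, 0011-1, 01-011, 01-100, 01001-, 011-00, 1-0011, 1-1010, 1-1101, 10-010, 10001-, 101-01, 10110-, 1100-1, 111-10, 1110-0}
Coverage chart:
  m8: 0-1000,0010-0
  m10: -01010,001-1-,0010-0
  m11: 0-1011,001-1-
  m14: 001-1- ←essential
  m15: 001-1-,0011-1
  m18: 01001- ←essential
  m19: -10011,01-011,01001-
  m20: -10100,01-100
  m27: 0-1011,01-011
  m28: 01-100,011-00
  m34: 10-010,10001-
  m35: 1-0011,10001-
  m41: 101-01 ←essential
  m42: -01010,1-1010,10-010
  m44: 10110- ←essential
  m45: -01101,1-1101,101-01,10110-
  m49: 1100-1 ←essential
  m51: -10011,1-0011,1100-1
  m52: -10100 ←essential
  m56: -11000,1110-0
  m58: 1-1010,111-10,1110-0
  m62: 111-10 ←essential
Essential: -10100, 001-1-, 01001-, 101-01, 10110-, 1100-1, 111-10

7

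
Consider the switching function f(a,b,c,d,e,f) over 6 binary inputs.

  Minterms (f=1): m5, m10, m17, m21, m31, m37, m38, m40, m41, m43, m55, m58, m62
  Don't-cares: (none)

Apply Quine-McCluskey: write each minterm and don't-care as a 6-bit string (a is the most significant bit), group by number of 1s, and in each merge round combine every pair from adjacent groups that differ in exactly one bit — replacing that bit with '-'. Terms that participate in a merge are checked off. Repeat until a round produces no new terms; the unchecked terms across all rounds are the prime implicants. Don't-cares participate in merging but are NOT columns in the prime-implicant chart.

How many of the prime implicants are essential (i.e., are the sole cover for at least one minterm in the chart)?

size-2^0 implicants → 000101(✓)  001010  010001(✓)  010101(✓)  011111  100101(✓)  100110  101000(✓)  101001(✓)  101011(✓)  110111  111010(✓)  111110(✓)
size-2^1 implicants → -00101  0-0101  010-01  1010-1  10100-  111-10
Unchecked terms (primes): -00101, 0-0101, 001010, 010-01, 011111, 100110, 1010-1, 10100-, 110111, 111-10
Minterm coverage:
  m5 ⊆ -00101,0-0101
  m10 ⊆ 001010 [E]
  m17 ⊆ 010-01 [E]
  m21 ⊆ 0-0101,010-01
  m31 ⊆ 011111 [E]
  m37 ⊆ -00101 [E]
  m38 ⊆ 100110 [E]
  m40 ⊆ 10100- [E]
  m41 ⊆ 1010-1,10100-
  m43 ⊆ 1010-1 [E]
  m55 ⊆ 110111 [E]
  m58 ⊆ 111-10 [E]
  m62 ⊆ 111-10 [E]
E = {-00101, 001010, 010-01, 011111, 100110, 1010-1, 10100-, 110111, 111-10}

9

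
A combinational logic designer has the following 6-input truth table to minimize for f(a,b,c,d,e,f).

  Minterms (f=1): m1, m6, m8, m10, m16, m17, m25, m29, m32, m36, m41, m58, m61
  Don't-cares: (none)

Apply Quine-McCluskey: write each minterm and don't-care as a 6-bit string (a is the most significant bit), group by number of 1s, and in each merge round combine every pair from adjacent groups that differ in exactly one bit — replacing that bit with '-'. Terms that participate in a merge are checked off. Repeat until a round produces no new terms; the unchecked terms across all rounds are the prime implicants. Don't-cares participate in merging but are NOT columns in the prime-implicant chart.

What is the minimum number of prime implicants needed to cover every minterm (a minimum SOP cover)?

9

size-2^0 implicants → 000001(✓)  000110  001000(✓)  001010(✓)  010000(✓)  010001(✓)  011001(✓)  011101(✓)  100000(✓)  100100(✓)  101001  111010  111101(✓)
size-2^1 implicants → -11101  0-0001  0010-0  01-001  01000-  011-01  100-00
Unchecked terms (primes): -11101, 0-0001, 000110, 0010-0, 01-001, 01000-, 011-01, 100-00, 101001, 111010
Minterm coverage:
  m1 ⊆ 0-0001 [E]
  m6 ⊆ 000110 [E]
  m8 ⊆ 0010-0 [E]
  m10 ⊆ 0010-0 [E]
  m16 ⊆ 01000- [E]
  m17 ⊆ 0-0001,01-001,01000-
  m25 ⊆ 01-001,011-01
  m29 ⊆ -11101,011-01
  m32 ⊆ 100-00 [E]
  m36 ⊆ 100-00 [E]
  m41 ⊆ 101001 [E]
  m58 ⊆ 111010 [E]
  m61 ⊆ -11101 [E]
E = {-11101, 0-0001, 000110, 0010-0, 01000-, 100-00, 101001, 111010}
Petrick residual → 01-001
Cover = bcde'f + a'c'd'e'f + a'b'c'def' + a'b'cd'f' + a'bd'e'f + a'bc'd'e' + ab'c'e'f' + ab'cd'e'f + abcd'ef'  |cover|=9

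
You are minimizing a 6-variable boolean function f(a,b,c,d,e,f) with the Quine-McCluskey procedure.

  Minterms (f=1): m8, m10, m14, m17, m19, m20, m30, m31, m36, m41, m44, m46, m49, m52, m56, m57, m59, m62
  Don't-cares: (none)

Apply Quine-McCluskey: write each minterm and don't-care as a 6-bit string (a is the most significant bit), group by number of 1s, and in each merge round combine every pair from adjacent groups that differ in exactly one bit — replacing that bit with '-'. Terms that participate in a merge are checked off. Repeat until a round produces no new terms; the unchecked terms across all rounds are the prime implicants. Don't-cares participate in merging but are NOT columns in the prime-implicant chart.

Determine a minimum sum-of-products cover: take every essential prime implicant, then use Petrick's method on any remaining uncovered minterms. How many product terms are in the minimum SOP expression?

[col 0] 001000*, 001010*, 001110*, 010001*, 010011*, 010100*, 011110*, 011111*, 100100*, 101001*, 101100*, 101110*, 110001*, 110100*, 111000*, 111001*, 111011*, 111110*
[col 1] -01110*, -10001, -10100, -11110*, 0-1110*, 001-10, 0010-0, 0100-1, 01111-, 1-0100, 1-1001, 1-1110*, 10-100, 1011-0, 11-001, 1110-1, 11100-
[col 2] --1110
Prime implicants: --1110, -10001, -10100, 001-10, 0010-0, 0100-1, 01111-, 1-0100, 1-1001, 10-100, 1011-0, 11-001, 1110-1, 11100-
PI chart (minterm → PIs covering it):
  8 | 0010-0  (sole → essential)
  10 | 001-10,0010-0
  14 | --1110,001-10
  17 | -10001,0100-1
  19 | 0100-1  (sole → essential)
  20 | -10100  (sole → essential)
  30 | --1110,01111-
  31 | 01111-  (sole → essential)
  36 | 1-0100,10-100
  41 | 1-1001  (sole → essential)
  44 | 10-100,1011-0
  46 | --1110,1011-0
  49 | -10001,11-001
  52 | -10100,1-0100
  56 | 11100-  (sole → essential)
  57 | 1-1001,11-001,1110-1,11100-
  59 | 1110-1  (sole → essential)
  62 | --1110  (sole → essential)
Essential prime implicants: --1110, -10100, 0010-0, 0100-1, 01111-, 1-1001, 1110-1, 11100-
Petrick residual → -10001, 10-100
Minimum SOP uses 10 PIs: cdef' + bc'd'e'f + bc'de'f' + a'b'cd'f' + a'bc'd'f + a'bcde + acd'e'f + ab'de'f' + abcd'f + abcd'e'

10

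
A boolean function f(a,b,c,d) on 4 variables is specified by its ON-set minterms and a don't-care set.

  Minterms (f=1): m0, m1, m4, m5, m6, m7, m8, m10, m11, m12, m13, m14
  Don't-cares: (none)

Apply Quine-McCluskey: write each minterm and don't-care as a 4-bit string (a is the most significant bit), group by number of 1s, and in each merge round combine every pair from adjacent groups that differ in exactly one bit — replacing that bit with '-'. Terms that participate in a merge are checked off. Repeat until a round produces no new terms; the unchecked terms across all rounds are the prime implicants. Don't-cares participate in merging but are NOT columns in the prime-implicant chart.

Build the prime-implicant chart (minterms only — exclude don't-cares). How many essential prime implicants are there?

size-2^0 implicants → 0000(✓)  0001(✓)  0100(✓)  0101(✓)  0110(✓)  0111(✓)  1000(✓)  1010(✓)  1011(✓)  1100(✓)  1101(✓)  1110(✓)
size-2^1 implicants → -000(✓)  -100(✓)  -101(✓)  -110(✓)  0-00(✓)  0-01(✓)  000-(✓)  01-0(✓)  01-1(✓)  010-(✓)  011-(✓)  1-00(✓)  1-10(✓)  10-0(✓)  101-  11-0(✓)  110-(✓)
size-2^2 implicants → --00  -1-0  -10-  0-0-  01--  1--0
Unchecked terms (primes): --00, -1-0, -10-, 0-0-, 01--, 1--0, 101-
Minterm coverage:
  m0 ⊆ --00,0-0-
  m1 ⊆ 0-0- [E]
  m4 ⊆ --00,-1-0,-10-,0-0-,01--
  m5 ⊆ -10-,0-0-,01--
  m6 ⊆ -1-0,01--
  m7 ⊆ 01-- [E]
  m8 ⊆ --00,1--0
  m10 ⊆ 1--0,101-
  m11 ⊆ 101- [E]
  m12 ⊆ --00,-1-0,-10-,1--0
  m13 ⊆ -10- [E]
  m14 ⊆ -1-0,1--0
E = {-10-, 0-0-, 01--, 101-}

4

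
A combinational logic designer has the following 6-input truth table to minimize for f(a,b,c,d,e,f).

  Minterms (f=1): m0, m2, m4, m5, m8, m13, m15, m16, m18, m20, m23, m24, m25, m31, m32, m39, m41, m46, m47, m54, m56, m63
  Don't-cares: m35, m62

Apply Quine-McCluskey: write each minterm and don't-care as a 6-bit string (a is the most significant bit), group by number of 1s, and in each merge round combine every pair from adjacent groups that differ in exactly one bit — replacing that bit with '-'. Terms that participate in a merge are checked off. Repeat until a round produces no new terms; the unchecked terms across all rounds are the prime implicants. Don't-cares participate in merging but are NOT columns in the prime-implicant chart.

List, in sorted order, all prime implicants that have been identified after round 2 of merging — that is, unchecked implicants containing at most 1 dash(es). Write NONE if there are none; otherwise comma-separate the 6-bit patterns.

[col 0] 000000*, 000010*, 000100*, 000101*, 001000*, 001101*, 001111*, 010000*, 010010*, 010100*, 010111*, 011000*, 011001*, 011111*, 100000*, 100011*, 100111*, 101001, 101110*, 101111*, 110110*, 111000*, 111110*, 111111*
[col 1] -00000, -01111*, -11000, -11111*, 0-0000*, 0-0010*, 0-0100*, 0-1000*, 0-1111*, 00-000*, 00-101, 000-00*, 0000-0*, 00010-, 0011-1, 01-000*, 01-111, 010-00*, 0100-0*, 01100-, 1-1110*, 1-1111*, 10-111, 100-11, 10111-*, 11-110, 11111-*
[col 2] --1111, 0--000, 0-0-00, 0-00-0, 1-111-
Prime implicants: --1111, -00000, -11000, 0--000, 0-0-00, 0-00-0, 00-101, 00010-, 0011-1, 01-111, 01100-, 1-111-, 10-111, 100-11, 101001, 11-110

-00000, -11000, 00-101, 00010-, 0011-1, 01-111, 01100-, 10-111, 100-11, 101001, 11-110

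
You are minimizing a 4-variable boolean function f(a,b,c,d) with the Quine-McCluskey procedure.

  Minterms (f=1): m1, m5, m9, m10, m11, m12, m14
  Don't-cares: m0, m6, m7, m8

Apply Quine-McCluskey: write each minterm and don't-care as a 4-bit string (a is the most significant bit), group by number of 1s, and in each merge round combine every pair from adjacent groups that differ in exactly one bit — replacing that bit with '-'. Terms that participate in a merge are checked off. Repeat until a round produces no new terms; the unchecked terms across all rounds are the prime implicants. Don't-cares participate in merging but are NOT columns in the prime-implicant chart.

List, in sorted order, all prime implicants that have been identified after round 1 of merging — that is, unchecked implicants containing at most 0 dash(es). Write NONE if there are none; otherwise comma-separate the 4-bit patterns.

NONE

Round 0: 0000✓ 0001✓ 0101✓ 0110✓ 0111✓ 1000✓ 1001✓ 1010✓ 1011✓ 1100✓ 1110✓
Round 1: -000✓ -001✓ -110 0-01 000-✓ 01-1 011- 1-00✓ 1-10✓ 10-0✓ 10-1✓ 100-✓ 101-✓ 11-0✓
Round 2: -00- 1--0 10--
PIs = {-00-, -110, 0-01, 01-1, 011-, 1--0, 10--}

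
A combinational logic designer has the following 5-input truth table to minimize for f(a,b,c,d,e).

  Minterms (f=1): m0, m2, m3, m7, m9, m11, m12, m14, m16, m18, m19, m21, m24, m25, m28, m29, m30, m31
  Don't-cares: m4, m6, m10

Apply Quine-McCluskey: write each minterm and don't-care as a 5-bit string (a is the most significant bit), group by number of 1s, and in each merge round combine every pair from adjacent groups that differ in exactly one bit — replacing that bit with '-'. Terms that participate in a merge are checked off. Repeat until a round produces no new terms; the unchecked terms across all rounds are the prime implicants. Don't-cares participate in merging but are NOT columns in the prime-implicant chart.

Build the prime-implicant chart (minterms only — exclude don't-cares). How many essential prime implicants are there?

4

[col 0] 00000*, 00010*, 00011*, 00100*, 00110*, 00111*, 01001*, 01010*, 01011*, 01100*, 01110*, 10000*, 10010*, 10011*, 10101*, 11000*, 11001*, 11100*, 11101*, 11110*, 11111*
[col 1] -0000*, -0010*, -0011*, -1001, -1100*, -1110*, 0-010*, 0-011*, 0-100*, 0-110*, 00-00*, 00-10*, 00-11*, 000-0*, 0001-*, 001-0*, 0011-*, 01-10*, 010-1, 0101-*, 011-0*, 1-000, 1-101, 100-0*, 1001-*, 11-00*, 11-01*, 1100-*, 111-0*, 111-1*, 1110-*, 1111-*
[col 2] -00-0, -001-, -11-0, 0--10, 0-01-, 0-1-0, 00--0, 00-1-, 11-0-, 111--
Prime implicants: -00-0, -001-, -1001, -11-0, 0--10, 0-01-, 0-1-0, 00--0, 00-1-, 010-1, 1-000, 1-101, 11-0-, 111--
PI chart (minterm → PIs covering it):
  0 | -00-0,00--0
  2 | -00-0,-001-,0--10,0-01-,00--0,00-1-
  3 | -001-,0-01-,00-1-
  7 | 00-1-  (sole → essential)
  9 | -1001,010-1
  11 | 0-01-,010-1
  12 | -11-0,0-1-0
  14 | -11-0,0--10,0-1-0
  16 | -00-0,1-000
  18 | -00-0,-001-
  19 | -001-  (sole → essential)
  21 | 1-101  (sole → essential)
  24 | 1-000,11-0-
  25 | -1001,11-0-
  28 | -11-0,11-0-,111--
  29 | 1-101,11-0-,111--
  30 | -11-0,111--
  31 | 111--  (sole → essential)
Essential prime implicants: -001-, 00-1-, 1-101, 111--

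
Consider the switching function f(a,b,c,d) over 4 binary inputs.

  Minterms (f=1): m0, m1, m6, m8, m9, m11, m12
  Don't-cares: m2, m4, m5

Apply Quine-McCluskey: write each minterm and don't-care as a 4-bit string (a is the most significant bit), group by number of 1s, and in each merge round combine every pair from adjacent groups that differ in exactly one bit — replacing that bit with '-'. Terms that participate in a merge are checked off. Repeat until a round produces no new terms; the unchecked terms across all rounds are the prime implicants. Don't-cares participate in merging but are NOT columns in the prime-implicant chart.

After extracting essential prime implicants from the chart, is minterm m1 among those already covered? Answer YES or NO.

size-2^0 implicants → 0000(✓)  0001(✓)  0010(✓)  0100(✓)  0101(✓)  0110(✓)  1000(✓)  1001(✓)  1011(✓)  1100(✓)
size-2^1 implicants → -000(✓)  -001(✓)  -100(✓)  0-00(✓)  0-01(✓)  0-10(✓)  00-0(✓)  000-(✓)  01-0(✓)  010-(✓)  1-00(✓)  10-1  100-(✓)
size-2^2 implicants → --00  -00-  0--0  0-0-
Unchecked terms (primes): --00, -00-, 0--0, 0-0-, 10-1
Minterm coverage:
  m0 ⊆ --00,-00-,0--0,0-0-
  m1 ⊆ -00-,0-0-
  m6 ⊆ 0--0 [E]
  m8 ⊆ --00,-00-
  m9 ⊆ -00-,10-1
  m11 ⊆ 10-1 [E]
  m12 ⊆ --00 [E]
E = {--00, 0--0, 10-1}

NO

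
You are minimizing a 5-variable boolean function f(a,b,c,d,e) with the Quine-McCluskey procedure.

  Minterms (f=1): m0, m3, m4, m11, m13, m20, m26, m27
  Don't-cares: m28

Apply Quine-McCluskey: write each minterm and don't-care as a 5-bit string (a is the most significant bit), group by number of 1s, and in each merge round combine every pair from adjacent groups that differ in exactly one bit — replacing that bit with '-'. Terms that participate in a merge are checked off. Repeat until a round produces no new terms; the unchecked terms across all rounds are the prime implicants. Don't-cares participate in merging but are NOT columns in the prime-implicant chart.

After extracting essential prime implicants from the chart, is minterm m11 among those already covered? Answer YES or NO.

YES

size-2^0 implicants → 00000(✓)  00011(✓)  00100(✓)  01011(✓)  01101  10100(✓)  11010(✓)  11011(✓)  11100(✓)
size-2^1 implicants → -0100  -1011  0-011  00-00  1-100  1101-
Unchecked terms (primes): -0100, -1011, 0-011, 00-00, 01101, 1-100, 1101-
Minterm coverage:
  m0 ⊆ 00-00 [E]
  m3 ⊆ 0-011 [E]
  m4 ⊆ -0100,00-00
  m11 ⊆ -1011,0-011
  m13 ⊆ 01101 [E]
  m20 ⊆ -0100,1-100
  m26 ⊆ 1101- [E]
  m27 ⊆ -1011,1101-
E = {0-011, 00-00, 01101, 1101-}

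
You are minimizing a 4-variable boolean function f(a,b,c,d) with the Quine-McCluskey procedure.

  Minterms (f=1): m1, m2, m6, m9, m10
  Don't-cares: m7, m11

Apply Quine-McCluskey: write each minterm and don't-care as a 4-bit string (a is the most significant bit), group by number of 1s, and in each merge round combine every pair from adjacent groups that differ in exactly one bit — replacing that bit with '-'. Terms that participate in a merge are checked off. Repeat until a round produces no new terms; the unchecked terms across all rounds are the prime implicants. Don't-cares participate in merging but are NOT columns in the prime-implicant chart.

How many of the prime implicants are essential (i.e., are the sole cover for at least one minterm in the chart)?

size-2^0 implicants → 0001(✓)  0010(✓)  0110(✓)  0111(✓)  1001(✓)  1010(✓)  1011(✓)
size-2^1 implicants → -001  -010  0-10  011-  10-1  101-
Unchecked terms (primes): -001, -010, 0-10, 011-, 10-1, 101-
Minterm coverage:
  m1 ⊆ -001 [E]
  m2 ⊆ -010,0-10
  m6 ⊆ 0-10,011-
  m9 ⊆ -001,10-1
  m10 ⊆ -010,101-
E = {-001}

1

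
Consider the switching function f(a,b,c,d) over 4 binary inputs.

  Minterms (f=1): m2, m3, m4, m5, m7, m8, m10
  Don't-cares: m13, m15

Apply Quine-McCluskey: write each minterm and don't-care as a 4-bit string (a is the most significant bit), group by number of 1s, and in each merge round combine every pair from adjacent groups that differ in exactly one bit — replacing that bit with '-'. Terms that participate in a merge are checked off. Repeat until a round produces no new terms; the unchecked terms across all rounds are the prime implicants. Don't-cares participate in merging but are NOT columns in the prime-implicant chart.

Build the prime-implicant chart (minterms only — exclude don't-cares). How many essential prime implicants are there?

2

size-2^0 implicants → 0010(✓)  0011(✓)  0100(✓)  0101(✓)  0111(✓)  1000(✓)  1010(✓)  1101(✓)  1111(✓)
size-2^1 implicants → -010  -101(✓)  -111(✓)  0-11  001-  01-1(✓)  010-  10-0  11-1(✓)
size-2^2 implicants → -1-1
Unchecked terms (primes): -010, -1-1, 0-11, 001-, 010-, 10-0
Minterm coverage:
  m2 ⊆ -010,001-
  m3 ⊆ 0-11,001-
  m4 ⊆ 010- [E]
  m5 ⊆ -1-1,010-
  m7 ⊆ -1-1,0-11
  m8 ⊆ 10-0 [E]
  m10 ⊆ -010,10-0
E = {010-, 10-0}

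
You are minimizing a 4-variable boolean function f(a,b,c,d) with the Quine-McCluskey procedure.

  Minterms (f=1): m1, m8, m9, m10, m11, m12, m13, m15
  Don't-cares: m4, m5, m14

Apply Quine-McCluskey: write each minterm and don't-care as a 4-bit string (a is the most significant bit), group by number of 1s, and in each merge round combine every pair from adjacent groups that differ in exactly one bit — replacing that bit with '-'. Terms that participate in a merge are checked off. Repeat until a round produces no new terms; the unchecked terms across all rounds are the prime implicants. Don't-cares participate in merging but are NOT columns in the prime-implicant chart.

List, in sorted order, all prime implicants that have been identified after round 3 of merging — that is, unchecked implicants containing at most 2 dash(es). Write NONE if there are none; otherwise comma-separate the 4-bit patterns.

--01, -10-

size-2^0 implicants → 0001(✓)  0100(✓)  0101(✓)  1000(✓)  1001(✓)  1010(✓)  1011(✓)  1100(✓)  1101(✓)  1110(✓)  1111(✓)
size-2^1 implicants → -001(✓)  -100(✓)  -101(✓)  0-01(✓)  010-(✓)  1-00(✓)  1-01(✓)  1-10(✓)  1-11(✓)  10-0(✓)  10-1(✓)  100-(✓)  101-(✓)  11-0(✓)  11-1(✓)  110-(✓)  111-(✓)
size-2^2 implicants → --01  -10-  1--0(✓)  1--1(✓)  1-0-(✓)  1-1-(✓)  10--(✓)  11--(✓)
size-2^3 implicants → 1---
Unchecked terms (primes): --01, -10-, 1---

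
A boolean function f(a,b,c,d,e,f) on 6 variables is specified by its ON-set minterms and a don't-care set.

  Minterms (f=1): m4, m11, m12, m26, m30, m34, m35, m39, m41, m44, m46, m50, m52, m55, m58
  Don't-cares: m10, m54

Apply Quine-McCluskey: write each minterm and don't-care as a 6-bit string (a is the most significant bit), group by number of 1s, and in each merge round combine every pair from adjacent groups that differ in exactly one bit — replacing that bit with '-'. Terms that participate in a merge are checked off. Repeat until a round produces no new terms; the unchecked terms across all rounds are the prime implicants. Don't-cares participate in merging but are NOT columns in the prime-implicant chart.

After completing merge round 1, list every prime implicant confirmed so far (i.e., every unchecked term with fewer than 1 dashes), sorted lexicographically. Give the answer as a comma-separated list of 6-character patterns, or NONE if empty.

Round 0: 000100✓ 001010✓ 001011✓ 001100✓ 011010✓ 011110✓ 100010✓ 100011✓ 100111✓ 101001 101100✓ 101110✓ 110010✓ 110100✓ 110110✓ 110111✓ 111010✓
Round 1: -01100 -11010 0-1010 00-100 00101- 011-10 1-0010 1-0111 100-11 10001- 1011-0 11-010 110-10 1101-0 11011-
PIs = {-01100, -11010, 0-1010, 00-100, 00101-, 011-10, 1-0010, 1-0111, 100-11, 10001-, 101001, 1011-0, 11-010, 110-10, 1101-0, 11011-}

101001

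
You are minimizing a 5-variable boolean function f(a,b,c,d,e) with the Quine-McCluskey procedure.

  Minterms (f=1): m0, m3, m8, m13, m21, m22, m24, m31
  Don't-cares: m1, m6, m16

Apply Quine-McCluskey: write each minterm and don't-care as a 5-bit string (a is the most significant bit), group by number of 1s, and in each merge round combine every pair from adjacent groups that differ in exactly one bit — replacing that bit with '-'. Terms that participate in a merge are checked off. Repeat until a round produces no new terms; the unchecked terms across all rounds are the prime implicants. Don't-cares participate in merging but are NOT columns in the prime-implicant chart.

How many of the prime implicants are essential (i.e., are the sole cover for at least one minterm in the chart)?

6

[col 0] 00000*, 00001*, 00011*, 00110*, 01000*, 01101, 10000*, 10101, 10110*, 11000*, 11111
[col 1] -0000*, -0110, -1000*, 0-000*, 000-1, 0000-, 1-000*
[col 2] --000
Prime implicants: --000, -0110, 000-1, 0000-, 01101, 10101, 11111
PI chart (minterm → PIs covering it):
  0 | --000,0000-
  3 | 000-1  (sole → essential)
  8 | --000  (sole → essential)
  13 | 01101  (sole → essential)
  21 | 10101  (sole → essential)
  22 | -0110  (sole → essential)
  24 | --000  (sole → essential)
  31 | 11111  (sole → essential)
Essential prime implicants: --000, -0110, 000-1, 01101, 10101, 11111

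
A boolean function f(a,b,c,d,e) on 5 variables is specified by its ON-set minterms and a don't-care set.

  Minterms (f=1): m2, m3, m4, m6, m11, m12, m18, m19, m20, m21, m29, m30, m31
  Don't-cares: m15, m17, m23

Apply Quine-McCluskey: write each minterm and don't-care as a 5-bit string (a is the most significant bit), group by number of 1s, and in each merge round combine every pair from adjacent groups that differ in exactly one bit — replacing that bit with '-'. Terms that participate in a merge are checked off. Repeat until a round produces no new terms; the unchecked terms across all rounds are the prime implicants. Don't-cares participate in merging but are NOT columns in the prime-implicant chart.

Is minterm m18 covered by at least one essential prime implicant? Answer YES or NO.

YES

Round 0: 00010✓ 00011✓ 00100✓ 00110✓ 01011✓ 01100✓ 01111✓ 10001✓ 10010✓ 10011✓ 10100✓ 10101✓ 10111✓ 11101✓ 11110✓ 11111✓
Round 1: -0010✓ -0011✓ -0100 -1111 0-011 0-100 00-10 0001-✓ 001-0 01-11 1-101✓ 1-111✓ 10-01✓ 10-11✓ 100-1✓ 1001-✓ 101-1✓ 1010- 111-1✓ 1111-
Round 2: -001- 1-1-1 10--1
PIs = {-001-, -0100, -1111, 0-011, 0-100, 00-10, 001-0, 01-11, 1-1-1, 10--1, 1010-, 1111-}
Coverage chart:
  m2: -001-,00-10
  m3: -001-,0-011
  m4: -0100,0-100,001-0
  m6: 00-10,001-0
  m11: 0-011,01-11
  m12: 0-100 ←essential
  m18: -001- ←essential
  m19: -001-,10--1
  m20: -0100,1010-
  m21: 1-1-1,10--1,1010-
  m29: 1-1-1 ←essential
  m30: 1111- ←essential
  m31: -1111,1-1-1,1111-
Essential: -001-, 0-100, 1-1-1, 1111-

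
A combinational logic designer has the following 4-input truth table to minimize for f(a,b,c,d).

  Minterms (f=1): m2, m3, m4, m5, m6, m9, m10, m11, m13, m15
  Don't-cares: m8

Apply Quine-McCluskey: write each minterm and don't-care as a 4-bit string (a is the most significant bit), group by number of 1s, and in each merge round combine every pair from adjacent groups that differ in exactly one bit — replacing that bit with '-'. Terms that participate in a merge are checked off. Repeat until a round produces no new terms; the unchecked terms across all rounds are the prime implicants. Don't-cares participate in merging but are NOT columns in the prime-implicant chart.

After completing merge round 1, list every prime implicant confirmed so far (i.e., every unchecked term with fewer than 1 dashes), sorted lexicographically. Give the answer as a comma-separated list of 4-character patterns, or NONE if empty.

Round 0: 0010✓ 0011✓ 0100✓ 0101✓ 0110✓ 1000✓ 1001✓ 1010✓ 1011✓ 1101✓ 1111✓
Round 1: -010✓ -011✓ -101 0-10 001-✓ 01-0 010- 1-01✓ 1-11✓ 10-0✓ 10-1✓ 100-✓ 101-✓ 11-1✓
Round 2: -01- 1--1 10--
PIs = {-01-, -101, 0-10, 01-0, 010-, 1--1, 10--}

NONE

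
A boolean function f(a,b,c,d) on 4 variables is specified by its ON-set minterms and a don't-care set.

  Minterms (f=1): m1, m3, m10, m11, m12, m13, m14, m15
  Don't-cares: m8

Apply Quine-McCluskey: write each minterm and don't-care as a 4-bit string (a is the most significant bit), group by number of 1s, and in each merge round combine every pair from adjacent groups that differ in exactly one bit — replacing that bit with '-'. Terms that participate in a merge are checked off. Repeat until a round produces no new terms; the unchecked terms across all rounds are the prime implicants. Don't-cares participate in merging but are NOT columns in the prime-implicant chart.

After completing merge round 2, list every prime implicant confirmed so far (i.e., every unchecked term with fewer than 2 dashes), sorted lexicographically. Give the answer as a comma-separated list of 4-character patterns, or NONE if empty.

[col 0] 0001*, 0011*, 1000*, 1010*, 1011*, 1100*, 1101*, 1110*, 1111*
[col 1] -011, 00-1, 1-00*, 1-10*, 1-11*, 10-0*, 101-*, 11-0*, 11-1*, 110-*, 111-*
[col 2] 1--0, 1-1-, 11--
Prime implicants: -011, 00-1, 1--0, 1-1-, 11--

-011, 00-1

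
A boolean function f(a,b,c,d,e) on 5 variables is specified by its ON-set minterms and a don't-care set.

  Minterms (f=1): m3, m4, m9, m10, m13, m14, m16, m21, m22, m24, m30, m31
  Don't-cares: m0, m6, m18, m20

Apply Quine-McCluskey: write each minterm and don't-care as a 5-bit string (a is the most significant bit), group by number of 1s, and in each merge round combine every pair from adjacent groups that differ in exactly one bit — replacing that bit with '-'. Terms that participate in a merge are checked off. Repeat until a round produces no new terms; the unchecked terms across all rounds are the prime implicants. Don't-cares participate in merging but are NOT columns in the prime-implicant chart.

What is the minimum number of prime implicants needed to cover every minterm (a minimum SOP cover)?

size-2^0 implicants → 00000(✓)  00011  00100(✓)  00110(✓)  01001(✓)  01010(✓)  01101(✓)  01110(✓)  10000(✓)  10010(✓)  10100(✓)  10101(✓)  10110(✓)  11000(✓)  11110(✓)  11111(✓)
size-2^1 implicants → -0000(✓)  -0100(✓)  -0110(✓)  -1110(✓)  0-110(✓)  00-00(✓)  001-0(✓)  01-01  01-10  1-000  1-110(✓)  10-00(✓)  10-10(✓)  100-0(✓)  101-0(✓)  1010-  1111-
size-2^2 implicants → --110  -0-00  -01-0  10--0
Unchecked terms (primes): --110, -0-00, -01-0, 00011, 01-01, 01-10, 1-000, 10--0, 1010-, 1111-
Minterm coverage:
  m3 ⊆ 00011 [E]
  m4 ⊆ -0-00,-01-0
  m9 ⊆ 01-01 [E]
  m10 ⊆ 01-10 [E]
  m13 ⊆ 01-01 [E]
  m14 ⊆ --110,01-10
  m16 ⊆ -0-00,1-000,10--0
  m21 ⊆ 1010- [E]
  m22 ⊆ --110,-01-0,10--0
  m24 ⊆ 1-000 [E]
  m30 ⊆ --110,1111-
  m31 ⊆ 1111- [E]
E = {00011, 01-01, 01-10, 1-000, 1010-, 1111-}
Petrick residual → -01-0
Cover = b'ce' + a'b'c'de + a'bd'e + a'bde' + ac'd'e' + ab'cd' + abcd  |cover|=7

7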